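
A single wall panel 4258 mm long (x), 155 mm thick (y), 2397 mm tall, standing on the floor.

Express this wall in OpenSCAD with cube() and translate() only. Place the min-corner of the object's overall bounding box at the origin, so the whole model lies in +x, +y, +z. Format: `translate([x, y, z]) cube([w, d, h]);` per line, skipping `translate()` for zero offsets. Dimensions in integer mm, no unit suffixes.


cube([4258, 155, 2397]);


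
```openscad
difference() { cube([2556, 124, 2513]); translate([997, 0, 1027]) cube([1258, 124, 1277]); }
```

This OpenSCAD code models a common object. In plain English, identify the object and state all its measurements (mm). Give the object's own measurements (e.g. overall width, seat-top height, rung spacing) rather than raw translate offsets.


A wall 2556 mm long (x), 124 mm thick (y), 2513 mm tall, with a rectangular window opening cut through it. The opening is 1258 mm wide and 1277 mm tall; its sill is at z = 1027 mm and its near (−x) edge is 997 mm from the wall's −x end. The opening passes through the full wall thickness.


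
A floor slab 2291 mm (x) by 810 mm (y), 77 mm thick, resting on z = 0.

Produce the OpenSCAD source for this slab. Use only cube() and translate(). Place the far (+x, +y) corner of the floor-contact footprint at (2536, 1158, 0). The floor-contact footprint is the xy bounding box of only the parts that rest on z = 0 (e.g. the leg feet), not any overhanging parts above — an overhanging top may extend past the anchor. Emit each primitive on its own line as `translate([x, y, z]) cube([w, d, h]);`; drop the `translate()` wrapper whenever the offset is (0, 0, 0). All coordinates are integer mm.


translate([245, 348, 0]) cube([2291, 810, 77]);


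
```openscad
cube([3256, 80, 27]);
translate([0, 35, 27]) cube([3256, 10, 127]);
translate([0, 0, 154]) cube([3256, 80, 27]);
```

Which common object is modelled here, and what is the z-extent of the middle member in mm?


An I-beam. The web height is 127 mm.

Two wide flanges with a thin centred web — an I-beam. Overall 181 mm minus two 27 mm flanges gives a web of 181 − 2·27 = 127 mm.


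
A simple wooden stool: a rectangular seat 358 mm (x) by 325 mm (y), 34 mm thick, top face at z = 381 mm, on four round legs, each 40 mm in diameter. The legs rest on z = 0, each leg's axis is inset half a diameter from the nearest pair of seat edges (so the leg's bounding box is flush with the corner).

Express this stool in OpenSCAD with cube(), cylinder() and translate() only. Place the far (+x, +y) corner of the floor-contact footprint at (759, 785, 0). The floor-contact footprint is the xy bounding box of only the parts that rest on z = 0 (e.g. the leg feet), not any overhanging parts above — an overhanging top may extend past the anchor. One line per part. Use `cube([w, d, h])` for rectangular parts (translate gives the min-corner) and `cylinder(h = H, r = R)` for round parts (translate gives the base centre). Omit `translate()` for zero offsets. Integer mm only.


translate([401, 460, 347]) cube([358, 325, 34]);
translate([421, 480, 0]) cylinder(h = 347, r = 20);
translate([739, 480, 0]) cylinder(h = 347, r = 20);
translate([421, 765, 0]) cylinder(h = 347, r = 20);
translate([739, 765, 0]) cylinder(h = 347, r = 20);


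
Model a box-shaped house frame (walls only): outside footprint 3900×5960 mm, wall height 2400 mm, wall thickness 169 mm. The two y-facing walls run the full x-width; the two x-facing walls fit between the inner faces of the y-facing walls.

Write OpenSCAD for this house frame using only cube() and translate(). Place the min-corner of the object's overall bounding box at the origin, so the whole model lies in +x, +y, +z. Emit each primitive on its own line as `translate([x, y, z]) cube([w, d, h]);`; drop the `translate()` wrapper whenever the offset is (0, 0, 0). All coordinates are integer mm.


cube([3900, 169, 2400]);
translate([0, 5791, 0]) cube([3900, 169, 2400]);
translate([0, 169, 0]) cube([169, 5622, 2400]);
translate([3731, 169, 0]) cube([169, 5622, 2400]);


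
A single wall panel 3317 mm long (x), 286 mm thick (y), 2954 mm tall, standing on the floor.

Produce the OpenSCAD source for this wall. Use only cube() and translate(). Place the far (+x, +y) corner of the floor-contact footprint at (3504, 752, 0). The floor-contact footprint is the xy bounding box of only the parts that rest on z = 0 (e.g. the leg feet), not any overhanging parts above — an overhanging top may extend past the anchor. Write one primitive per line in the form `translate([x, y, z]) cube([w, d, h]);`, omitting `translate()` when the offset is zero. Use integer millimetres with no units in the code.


translate([187, 466, 0]) cube([3317, 286, 2954]);


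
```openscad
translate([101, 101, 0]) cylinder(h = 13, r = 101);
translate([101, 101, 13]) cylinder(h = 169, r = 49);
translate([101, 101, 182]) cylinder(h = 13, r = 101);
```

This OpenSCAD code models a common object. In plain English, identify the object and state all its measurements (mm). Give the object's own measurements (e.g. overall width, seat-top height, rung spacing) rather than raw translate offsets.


A spool: two coaxial disc flanges of radius 101 mm and thickness 13 mm, joined by a core cylinder of radius 49 mm and height 169 mm. The lower flange rests on z = 0 and the three cylinders share a vertical axis.


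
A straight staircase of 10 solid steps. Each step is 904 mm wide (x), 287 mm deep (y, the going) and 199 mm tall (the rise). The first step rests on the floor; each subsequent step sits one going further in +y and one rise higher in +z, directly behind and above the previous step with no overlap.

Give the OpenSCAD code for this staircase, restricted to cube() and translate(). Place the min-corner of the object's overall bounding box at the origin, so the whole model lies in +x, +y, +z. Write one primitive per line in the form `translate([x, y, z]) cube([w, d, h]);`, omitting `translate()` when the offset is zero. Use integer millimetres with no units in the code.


cube([904, 287, 199]);
translate([0, 287, 199]) cube([904, 287, 199]);
translate([0, 574, 398]) cube([904, 287, 199]);
translate([0, 861, 597]) cube([904, 287, 199]);
translate([0, 1148, 796]) cube([904, 287, 199]);
translate([0, 1435, 995]) cube([904, 287, 199]);
translate([0, 1722, 1194]) cube([904, 287, 199]);
translate([0, 2009, 1393]) cube([904, 287, 199]);
translate([0, 2296, 1592]) cube([904, 287, 199]);
translate([0, 2583, 1791]) cube([904, 287, 199]);


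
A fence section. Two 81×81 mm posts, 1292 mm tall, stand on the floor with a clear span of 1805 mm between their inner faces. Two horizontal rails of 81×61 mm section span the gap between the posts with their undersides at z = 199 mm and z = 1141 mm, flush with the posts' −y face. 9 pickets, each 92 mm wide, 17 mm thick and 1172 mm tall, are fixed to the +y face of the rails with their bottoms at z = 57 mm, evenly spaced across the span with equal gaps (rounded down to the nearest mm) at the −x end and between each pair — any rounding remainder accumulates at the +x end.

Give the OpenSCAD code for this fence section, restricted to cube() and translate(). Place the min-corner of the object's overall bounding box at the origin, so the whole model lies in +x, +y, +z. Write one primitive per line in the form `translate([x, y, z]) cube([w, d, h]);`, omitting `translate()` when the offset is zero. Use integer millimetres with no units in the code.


cube([81, 81, 1292]);
translate([1886, 0, 0]) cube([81, 81, 1292]);
translate([81, 0, 199]) cube([1805, 81, 61]);
translate([81, 0, 1141]) cube([1805, 81, 61]);
translate([178, 81, 57]) cube([92, 17, 1172]);
translate([367, 81, 57]) cube([92, 17, 1172]);
translate([556, 81, 57]) cube([92, 17, 1172]);
translate([745, 81, 57]) cube([92, 17, 1172]);
translate([934, 81, 57]) cube([92, 17, 1172]);
translate([1123, 81, 57]) cube([92, 17, 1172]);
translate([1312, 81, 57]) cube([92, 17, 1172]);
translate([1501, 81, 57]) cube([92, 17, 1172]);
translate([1690, 81, 57]) cube([92, 17, 1172]);


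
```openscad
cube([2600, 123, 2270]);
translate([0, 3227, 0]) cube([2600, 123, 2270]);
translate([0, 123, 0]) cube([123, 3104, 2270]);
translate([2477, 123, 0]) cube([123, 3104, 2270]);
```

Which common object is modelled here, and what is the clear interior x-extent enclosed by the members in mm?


A house (or room) frame. The interior width is 2354 mm.

Four 2270 mm walls enclosing a rectangle with no floor or roof — a room or house frame. Outside width is 2600 mm and wall thickness is 123 mm, so the interior width is 2600 − 2 × 123 = 2354 mm.


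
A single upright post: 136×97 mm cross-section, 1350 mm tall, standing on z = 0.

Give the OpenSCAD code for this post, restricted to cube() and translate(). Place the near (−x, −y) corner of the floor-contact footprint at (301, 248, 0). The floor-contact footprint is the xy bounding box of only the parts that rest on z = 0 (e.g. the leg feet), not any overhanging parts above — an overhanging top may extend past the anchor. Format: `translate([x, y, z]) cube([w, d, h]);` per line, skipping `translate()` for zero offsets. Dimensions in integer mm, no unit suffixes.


translate([301, 248, 0]) cube([136, 97, 1350]);


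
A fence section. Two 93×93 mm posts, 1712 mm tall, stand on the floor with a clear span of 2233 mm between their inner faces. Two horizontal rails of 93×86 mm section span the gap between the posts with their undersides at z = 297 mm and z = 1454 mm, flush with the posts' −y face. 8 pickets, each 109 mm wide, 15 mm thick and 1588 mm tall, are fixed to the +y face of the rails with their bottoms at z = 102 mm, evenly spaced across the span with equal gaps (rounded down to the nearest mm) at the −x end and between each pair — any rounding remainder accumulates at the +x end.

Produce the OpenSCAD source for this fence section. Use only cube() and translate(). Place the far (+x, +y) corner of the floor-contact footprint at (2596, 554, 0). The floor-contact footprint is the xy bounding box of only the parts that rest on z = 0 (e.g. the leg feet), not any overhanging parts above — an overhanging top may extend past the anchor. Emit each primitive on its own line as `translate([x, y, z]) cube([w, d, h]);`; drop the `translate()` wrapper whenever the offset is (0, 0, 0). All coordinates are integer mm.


translate([177, 461, 0]) cube([93, 93, 1712]);
translate([2503, 461, 0]) cube([93, 93, 1712]);
translate([270, 461, 297]) cube([2233, 93, 86]);
translate([270, 461, 1454]) cube([2233, 93, 86]);
translate([421, 554, 102]) cube([109, 15, 1588]);
translate([681, 554, 102]) cube([109, 15, 1588]);
translate([941, 554, 102]) cube([109, 15, 1588]);
translate([1201, 554, 102]) cube([109, 15, 1588]);
translate([1461, 554, 102]) cube([109, 15, 1588]);
translate([1721, 554, 102]) cube([109, 15, 1588]);
translate([1981, 554, 102]) cube([109, 15, 1588]);
translate([2241, 554, 102]) cube([109, 15, 1588]);


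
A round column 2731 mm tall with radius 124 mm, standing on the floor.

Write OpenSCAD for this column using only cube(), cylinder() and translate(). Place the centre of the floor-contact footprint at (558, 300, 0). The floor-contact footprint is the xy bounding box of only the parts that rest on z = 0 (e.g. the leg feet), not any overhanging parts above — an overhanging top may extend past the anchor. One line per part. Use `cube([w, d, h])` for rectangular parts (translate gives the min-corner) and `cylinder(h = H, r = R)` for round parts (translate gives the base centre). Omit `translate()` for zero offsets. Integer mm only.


translate([558, 300, 0]) cylinder(h = 2731, r = 124);


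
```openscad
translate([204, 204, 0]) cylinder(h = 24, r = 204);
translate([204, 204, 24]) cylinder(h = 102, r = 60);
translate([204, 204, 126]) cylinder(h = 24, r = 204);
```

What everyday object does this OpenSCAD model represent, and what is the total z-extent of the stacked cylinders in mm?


A spool. The overall height is 150 mm.

Three coaxial cylinders, large–small–large — a spool. Two 24 mm flanges and a 102 mm core give 24 + 102 + 24 = 150 mm.


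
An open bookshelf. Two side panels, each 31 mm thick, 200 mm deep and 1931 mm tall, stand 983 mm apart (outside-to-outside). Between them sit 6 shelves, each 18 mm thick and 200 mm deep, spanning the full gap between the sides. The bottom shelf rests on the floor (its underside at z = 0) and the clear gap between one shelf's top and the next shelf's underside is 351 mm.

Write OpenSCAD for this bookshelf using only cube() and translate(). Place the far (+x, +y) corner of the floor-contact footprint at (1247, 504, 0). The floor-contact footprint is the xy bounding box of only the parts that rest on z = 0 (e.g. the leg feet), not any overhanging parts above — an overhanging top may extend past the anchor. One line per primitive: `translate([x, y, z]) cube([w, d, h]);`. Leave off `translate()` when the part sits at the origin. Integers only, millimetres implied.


translate([264, 304, 0]) cube([31, 200, 1931]);
translate([1216, 304, 0]) cube([31, 200, 1931]);
translate([295, 304, 0]) cube([921, 200, 18]);
translate([295, 304, 369]) cube([921, 200, 18]);
translate([295, 304, 738]) cube([921, 200, 18]);
translate([295, 304, 1107]) cube([921, 200, 18]);
translate([295, 304, 1476]) cube([921, 200, 18]);
translate([295, 304, 1845]) cube([921, 200, 18]);


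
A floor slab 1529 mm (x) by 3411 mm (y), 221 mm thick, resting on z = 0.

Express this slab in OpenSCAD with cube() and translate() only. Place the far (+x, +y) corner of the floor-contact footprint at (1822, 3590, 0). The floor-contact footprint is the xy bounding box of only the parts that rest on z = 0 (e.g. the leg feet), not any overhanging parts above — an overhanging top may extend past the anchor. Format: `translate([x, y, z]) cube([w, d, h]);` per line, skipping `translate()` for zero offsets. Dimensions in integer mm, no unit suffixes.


translate([293, 179, 0]) cube([1529, 3411, 221]);


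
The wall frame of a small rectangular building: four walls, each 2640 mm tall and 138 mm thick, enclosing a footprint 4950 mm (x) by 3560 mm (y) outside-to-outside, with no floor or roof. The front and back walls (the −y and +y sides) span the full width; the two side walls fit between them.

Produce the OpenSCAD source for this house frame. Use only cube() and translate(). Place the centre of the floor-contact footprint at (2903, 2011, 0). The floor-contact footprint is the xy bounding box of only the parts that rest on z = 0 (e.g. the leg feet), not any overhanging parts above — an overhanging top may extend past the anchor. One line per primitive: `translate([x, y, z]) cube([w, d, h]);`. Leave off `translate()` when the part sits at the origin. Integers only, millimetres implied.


translate([428, 231, 0]) cube([4950, 138, 2640]);
translate([428, 3653, 0]) cube([4950, 138, 2640]);
translate([428, 369, 0]) cube([138, 3284, 2640]);
translate([5240, 369, 0]) cube([138, 3284, 2640]);


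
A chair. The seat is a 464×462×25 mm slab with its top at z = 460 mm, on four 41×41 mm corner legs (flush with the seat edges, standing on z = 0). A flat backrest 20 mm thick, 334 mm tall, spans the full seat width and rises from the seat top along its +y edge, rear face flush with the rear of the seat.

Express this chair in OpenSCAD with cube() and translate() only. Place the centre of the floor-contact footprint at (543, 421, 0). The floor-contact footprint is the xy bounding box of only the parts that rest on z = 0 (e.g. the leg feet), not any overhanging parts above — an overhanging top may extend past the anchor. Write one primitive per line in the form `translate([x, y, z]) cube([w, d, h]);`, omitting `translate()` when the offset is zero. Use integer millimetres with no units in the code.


translate([311, 190, 435]) cube([464, 462, 25]);
translate([311, 190, 0]) cube([41, 41, 435]);
translate([734, 190, 0]) cube([41, 41, 435]);
translate([311, 611, 0]) cube([41, 41, 435]);
translate([734, 611, 0]) cube([41, 41, 435]);
translate([311, 632, 460]) cube([464, 20, 334]);


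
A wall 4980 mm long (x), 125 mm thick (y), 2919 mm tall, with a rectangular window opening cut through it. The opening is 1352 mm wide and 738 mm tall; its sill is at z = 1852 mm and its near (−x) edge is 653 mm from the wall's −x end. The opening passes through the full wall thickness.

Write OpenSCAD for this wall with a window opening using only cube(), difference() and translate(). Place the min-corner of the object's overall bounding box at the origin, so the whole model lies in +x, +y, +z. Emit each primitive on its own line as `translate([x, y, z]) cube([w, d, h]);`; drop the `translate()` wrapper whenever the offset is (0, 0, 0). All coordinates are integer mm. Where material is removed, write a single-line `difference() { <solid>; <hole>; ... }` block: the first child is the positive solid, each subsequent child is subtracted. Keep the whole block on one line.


difference() { cube([4980, 125, 2919]); translate([653, 0, 1852]) cube([1352, 125, 738]); }


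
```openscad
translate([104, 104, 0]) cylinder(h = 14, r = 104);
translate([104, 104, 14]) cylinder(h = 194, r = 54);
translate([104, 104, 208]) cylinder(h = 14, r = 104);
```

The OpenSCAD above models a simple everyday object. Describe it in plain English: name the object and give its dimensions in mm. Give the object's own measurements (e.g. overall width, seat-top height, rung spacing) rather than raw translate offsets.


A spool: two coaxial disc flanges of radius 104 mm and thickness 14 mm, joined by a core cylinder of radius 54 mm and height 194 mm. The lower flange rests on z = 0 and the three cylinders share a vertical axis.


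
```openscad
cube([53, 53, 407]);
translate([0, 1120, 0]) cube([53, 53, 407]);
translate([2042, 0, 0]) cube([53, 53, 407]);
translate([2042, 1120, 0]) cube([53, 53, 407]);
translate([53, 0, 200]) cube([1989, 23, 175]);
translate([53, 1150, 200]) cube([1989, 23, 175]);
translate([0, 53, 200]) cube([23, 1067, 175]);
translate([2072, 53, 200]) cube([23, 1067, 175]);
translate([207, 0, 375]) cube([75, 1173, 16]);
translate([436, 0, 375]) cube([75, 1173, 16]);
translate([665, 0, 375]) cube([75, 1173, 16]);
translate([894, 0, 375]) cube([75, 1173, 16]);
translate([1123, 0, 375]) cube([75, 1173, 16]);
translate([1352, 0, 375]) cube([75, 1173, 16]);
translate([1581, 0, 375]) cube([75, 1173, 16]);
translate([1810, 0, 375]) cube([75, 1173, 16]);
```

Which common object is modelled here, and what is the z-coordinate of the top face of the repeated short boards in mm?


A bed frame. The slat-top height is 391 mm.

Four posts, four rails, and a row of slats — a bed frame. Slats sit on the rails at z = 200 + 175 = 375; with slat thickness 16, the top is 391 mm.


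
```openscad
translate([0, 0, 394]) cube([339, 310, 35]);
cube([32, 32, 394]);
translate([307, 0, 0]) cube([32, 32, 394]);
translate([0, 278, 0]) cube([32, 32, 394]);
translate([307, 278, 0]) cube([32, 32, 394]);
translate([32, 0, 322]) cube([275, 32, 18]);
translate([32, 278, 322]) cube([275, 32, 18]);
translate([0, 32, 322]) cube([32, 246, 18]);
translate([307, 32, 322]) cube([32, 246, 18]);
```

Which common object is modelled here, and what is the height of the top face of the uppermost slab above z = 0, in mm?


A stool. The seat height is 429 mm.

A 339×310×35 slab at z = 394 on four corner posts — a stool. The seat top is 394 + 35 = 429 mm.


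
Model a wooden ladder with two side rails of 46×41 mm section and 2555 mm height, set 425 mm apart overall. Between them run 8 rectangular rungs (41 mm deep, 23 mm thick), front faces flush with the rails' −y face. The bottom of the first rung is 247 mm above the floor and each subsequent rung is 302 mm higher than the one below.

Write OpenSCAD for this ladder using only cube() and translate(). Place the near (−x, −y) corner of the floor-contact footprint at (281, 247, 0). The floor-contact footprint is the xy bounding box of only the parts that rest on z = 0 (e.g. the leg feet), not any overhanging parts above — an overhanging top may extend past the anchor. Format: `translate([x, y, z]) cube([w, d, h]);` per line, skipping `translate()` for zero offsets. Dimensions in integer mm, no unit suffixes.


// rung span = 425 - 2*46 = 333
// rung[k] z = 247 + k*302
translate([281, 247, 0]) cube([46, 41, 2555]);
translate([660, 247, 0]) cube([46, 41, 2555]);
translate([327, 247, 247]) cube([333, 41, 23]);
translate([327, 247, 549]) cube([333, 41, 23]);
translate([327, 247, 851]) cube([333, 41, 23]);
translate([327, 247, 1153]) cube([333, 41, 23]);
translate([327, 247, 1455]) cube([333, 41, 23]);
translate([327, 247, 1757]) cube([333, 41, 23]);
translate([327, 247, 2059]) cube([333, 41, 23]);
translate([327, 247, 2361]) cube([333, 41, 23]);


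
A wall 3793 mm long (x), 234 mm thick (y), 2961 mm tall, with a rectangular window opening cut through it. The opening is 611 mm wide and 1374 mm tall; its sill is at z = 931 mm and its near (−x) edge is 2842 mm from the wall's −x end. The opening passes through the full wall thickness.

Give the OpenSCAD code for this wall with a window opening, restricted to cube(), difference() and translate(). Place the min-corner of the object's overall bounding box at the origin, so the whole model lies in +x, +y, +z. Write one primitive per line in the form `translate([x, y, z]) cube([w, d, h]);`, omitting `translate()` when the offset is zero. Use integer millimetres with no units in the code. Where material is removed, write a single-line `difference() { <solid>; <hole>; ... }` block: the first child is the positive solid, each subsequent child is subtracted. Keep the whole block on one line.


difference() { cube([3793, 234, 2961]); translate([2842, 0, 931]) cube([611, 234, 1374]); }


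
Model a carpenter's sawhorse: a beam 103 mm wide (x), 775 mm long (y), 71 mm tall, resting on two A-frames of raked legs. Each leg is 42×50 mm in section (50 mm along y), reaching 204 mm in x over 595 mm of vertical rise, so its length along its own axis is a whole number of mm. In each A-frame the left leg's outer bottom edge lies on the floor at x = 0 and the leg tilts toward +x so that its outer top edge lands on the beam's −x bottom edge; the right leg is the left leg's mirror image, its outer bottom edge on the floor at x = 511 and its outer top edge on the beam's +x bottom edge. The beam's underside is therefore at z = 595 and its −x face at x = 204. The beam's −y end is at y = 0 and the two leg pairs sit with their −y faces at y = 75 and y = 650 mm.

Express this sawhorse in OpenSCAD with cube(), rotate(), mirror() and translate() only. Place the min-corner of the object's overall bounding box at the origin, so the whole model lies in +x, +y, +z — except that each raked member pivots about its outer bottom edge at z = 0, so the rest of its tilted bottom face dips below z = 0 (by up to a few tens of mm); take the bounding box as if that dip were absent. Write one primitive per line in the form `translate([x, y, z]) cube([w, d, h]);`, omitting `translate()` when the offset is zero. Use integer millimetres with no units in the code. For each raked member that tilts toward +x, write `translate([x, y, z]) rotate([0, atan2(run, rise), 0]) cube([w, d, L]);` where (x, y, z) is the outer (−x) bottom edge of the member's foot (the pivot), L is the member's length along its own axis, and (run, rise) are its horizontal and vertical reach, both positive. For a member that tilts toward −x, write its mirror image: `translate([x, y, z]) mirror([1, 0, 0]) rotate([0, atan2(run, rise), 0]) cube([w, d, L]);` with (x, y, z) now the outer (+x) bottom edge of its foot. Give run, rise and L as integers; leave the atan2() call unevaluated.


translate([204, 0, 595]) cube([103, 775, 71]);
translate([0, 75, 0]) rotate([0, atan2(204, 595), 0]) cube([42, 50, 629]);
translate([511, 75, 0]) mirror([1, 0, 0]) rotate([0, atan2(204, 595), 0]) cube([42, 50, 629]);
translate([0, 650, 0]) rotate([0, atan2(204, 595), 0]) cube([42, 50, 629]);
translate([511, 650, 0]) mirror([1, 0, 0]) rotate([0, atan2(204, 595), 0]) cube([42, 50, 629]);


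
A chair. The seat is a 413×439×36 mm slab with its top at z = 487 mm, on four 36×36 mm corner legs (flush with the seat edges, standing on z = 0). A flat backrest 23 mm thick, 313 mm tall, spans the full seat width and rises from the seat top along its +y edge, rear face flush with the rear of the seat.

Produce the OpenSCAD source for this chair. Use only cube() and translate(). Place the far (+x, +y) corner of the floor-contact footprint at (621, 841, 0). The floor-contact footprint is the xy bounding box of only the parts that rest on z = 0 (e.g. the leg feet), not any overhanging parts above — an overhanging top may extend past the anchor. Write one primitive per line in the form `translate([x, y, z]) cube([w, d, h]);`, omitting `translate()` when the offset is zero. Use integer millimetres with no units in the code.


translate([208, 402, 451]) cube([413, 439, 36]);
translate([208, 402, 0]) cube([36, 36, 451]);
translate([585, 402, 0]) cube([36, 36, 451]);
translate([208, 805, 0]) cube([36, 36, 451]);
translate([585, 805, 0]) cube([36, 36, 451]);
translate([208, 818, 487]) cube([413, 23, 313]);


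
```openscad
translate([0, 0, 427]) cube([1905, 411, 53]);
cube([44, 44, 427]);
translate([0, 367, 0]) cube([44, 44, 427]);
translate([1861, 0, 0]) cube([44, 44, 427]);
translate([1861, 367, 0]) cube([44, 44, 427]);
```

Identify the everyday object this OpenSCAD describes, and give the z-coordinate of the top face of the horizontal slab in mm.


A bench. The seat-top height is 480 mm.

A long slab on four corner posts — a bench. The slab sits at z = 427 with thickness 53, so the top is 427 + 53 = 480 mm.


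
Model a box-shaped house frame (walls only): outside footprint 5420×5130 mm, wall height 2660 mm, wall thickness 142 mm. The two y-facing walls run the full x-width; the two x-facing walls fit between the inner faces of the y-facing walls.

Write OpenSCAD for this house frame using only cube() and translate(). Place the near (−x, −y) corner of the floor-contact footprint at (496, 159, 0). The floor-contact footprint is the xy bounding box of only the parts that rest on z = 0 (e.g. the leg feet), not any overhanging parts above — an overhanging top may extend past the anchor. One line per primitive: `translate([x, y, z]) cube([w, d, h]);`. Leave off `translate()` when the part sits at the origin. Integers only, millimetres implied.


translate([496, 159, 0]) cube([5420, 142, 2660]);
translate([496, 5147, 0]) cube([5420, 142, 2660]);
translate([496, 301, 0]) cube([142, 4846, 2660]);
translate([5774, 301, 0]) cube([142, 4846, 2660]);


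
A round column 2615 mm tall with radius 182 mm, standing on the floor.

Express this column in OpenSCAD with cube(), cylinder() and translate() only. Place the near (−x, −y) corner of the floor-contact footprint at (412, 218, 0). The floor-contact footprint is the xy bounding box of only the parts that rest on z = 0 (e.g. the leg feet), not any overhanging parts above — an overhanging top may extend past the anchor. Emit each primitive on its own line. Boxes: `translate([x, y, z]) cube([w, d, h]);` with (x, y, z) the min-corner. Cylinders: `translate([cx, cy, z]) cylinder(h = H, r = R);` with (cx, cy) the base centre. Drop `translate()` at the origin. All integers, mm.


translate([594, 400, 0]) cylinder(h = 2615, r = 182);


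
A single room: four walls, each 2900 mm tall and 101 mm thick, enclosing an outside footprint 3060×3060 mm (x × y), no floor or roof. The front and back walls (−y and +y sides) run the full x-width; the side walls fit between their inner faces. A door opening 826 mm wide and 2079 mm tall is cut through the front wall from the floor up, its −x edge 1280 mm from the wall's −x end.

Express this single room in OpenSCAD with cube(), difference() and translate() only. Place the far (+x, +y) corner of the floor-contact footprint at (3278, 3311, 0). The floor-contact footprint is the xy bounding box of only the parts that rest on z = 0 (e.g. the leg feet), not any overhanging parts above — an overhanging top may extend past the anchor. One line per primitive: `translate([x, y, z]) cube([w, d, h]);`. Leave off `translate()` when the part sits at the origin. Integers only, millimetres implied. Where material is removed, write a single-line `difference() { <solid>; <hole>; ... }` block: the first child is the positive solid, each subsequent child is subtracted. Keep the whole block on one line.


difference() { translate([218, 251, 0]) cube([3060, 101, 2900]); translate([1498, 251, 0]) cube([826, 101, 2079]); }
translate([218, 3210, 0]) cube([3060, 101, 2900]);
translate([218, 352, 0]) cube([101, 2858, 2900]);
translate([3177, 352, 0]) cube([101, 2858, 2900]);


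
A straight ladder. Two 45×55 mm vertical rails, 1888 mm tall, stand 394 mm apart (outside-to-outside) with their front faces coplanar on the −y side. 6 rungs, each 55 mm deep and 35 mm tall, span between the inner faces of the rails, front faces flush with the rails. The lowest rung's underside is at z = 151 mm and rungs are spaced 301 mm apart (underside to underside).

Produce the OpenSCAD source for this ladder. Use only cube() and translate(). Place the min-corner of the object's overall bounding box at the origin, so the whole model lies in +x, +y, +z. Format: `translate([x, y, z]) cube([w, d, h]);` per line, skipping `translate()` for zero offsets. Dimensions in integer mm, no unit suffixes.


// rung span = 394 - 2*45 = 304
// rung[k] z = 151 + k*301
cube([45, 55, 1888]);
translate([349, 0, 0]) cube([45, 55, 1888]);
translate([45, 0, 151]) cube([304, 55, 35]);
translate([45, 0, 452]) cube([304, 55, 35]);
translate([45, 0, 753]) cube([304, 55, 35]);
translate([45, 0, 1054]) cube([304, 55, 35]);
translate([45, 0, 1355]) cube([304, 55, 35]);
translate([45, 0, 1656]) cube([304, 55, 35]);


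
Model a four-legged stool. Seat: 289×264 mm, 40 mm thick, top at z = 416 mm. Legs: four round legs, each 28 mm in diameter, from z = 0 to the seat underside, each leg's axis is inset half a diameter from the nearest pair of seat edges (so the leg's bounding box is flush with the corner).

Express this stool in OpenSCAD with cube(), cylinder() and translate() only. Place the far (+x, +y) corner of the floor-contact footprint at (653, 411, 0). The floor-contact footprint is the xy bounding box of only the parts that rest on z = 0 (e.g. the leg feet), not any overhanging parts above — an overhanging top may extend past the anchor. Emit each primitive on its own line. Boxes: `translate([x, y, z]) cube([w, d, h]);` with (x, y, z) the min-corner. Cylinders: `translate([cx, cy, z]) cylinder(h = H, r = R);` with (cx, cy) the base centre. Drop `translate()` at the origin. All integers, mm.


translate([364, 147, 376]) cube([289, 264, 40]);
translate([378, 161, 0]) cylinder(h = 376, r = 14);
translate([639, 161, 0]) cylinder(h = 376, r = 14);
translate([378, 397, 0]) cylinder(h = 376, r = 14);
translate([639, 397, 0]) cylinder(h = 376, r = 14);


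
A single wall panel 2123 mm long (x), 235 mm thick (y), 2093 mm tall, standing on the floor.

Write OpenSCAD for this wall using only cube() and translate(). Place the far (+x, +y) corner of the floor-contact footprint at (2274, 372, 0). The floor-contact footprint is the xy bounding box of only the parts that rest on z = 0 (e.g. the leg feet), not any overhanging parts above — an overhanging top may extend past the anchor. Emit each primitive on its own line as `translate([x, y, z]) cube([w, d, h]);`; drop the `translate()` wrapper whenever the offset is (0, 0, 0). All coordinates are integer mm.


translate([151, 137, 0]) cube([2123, 235, 2093]);


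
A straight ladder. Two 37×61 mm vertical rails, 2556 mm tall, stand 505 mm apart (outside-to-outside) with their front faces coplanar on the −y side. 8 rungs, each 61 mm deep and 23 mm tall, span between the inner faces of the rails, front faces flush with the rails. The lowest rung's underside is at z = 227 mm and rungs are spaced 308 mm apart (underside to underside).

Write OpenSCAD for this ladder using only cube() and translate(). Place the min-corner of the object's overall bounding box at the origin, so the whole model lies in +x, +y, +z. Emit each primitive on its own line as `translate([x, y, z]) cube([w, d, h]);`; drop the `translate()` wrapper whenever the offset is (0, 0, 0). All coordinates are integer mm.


// rung span = 505 - 2*37 = 431
// rung[k] z = 227 + k*308
cube([37, 61, 2556]);
translate([468, 0, 0]) cube([37, 61, 2556]);
translate([37, 0, 227]) cube([431, 61, 23]);
translate([37, 0, 535]) cube([431, 61, 23]);
translate([37, 0, 843]) cube([431, 61, 23]);
translate([37, 0, 1151]) cube([431, 61, 23]);
translate([37, 0, 1459]) cube([431, 61, 23]);
translate([37, 0, 1767]) cube([431, 61, 23]);
translate([37, 0, 2075]) cube([431, 61, 23]);
translate([37, 0, 2383]) cube([431, 61, 23]);


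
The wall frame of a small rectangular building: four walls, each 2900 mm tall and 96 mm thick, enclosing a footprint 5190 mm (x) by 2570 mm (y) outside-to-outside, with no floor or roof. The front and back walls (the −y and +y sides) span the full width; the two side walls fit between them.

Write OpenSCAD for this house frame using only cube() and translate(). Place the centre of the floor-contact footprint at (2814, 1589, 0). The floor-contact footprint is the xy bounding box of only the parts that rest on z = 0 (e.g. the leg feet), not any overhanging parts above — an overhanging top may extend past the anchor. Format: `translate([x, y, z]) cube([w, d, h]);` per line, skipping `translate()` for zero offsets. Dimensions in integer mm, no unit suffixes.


translate([219, 304, 0]) cube([5190, 96, 2900]);
translate([219, 2778, 0]) cube([5190, 96, 2900]);
translate([219, 400, 0]) cube([96, 2378, 2900]);
translate([5313, 400, 0]) cube([96, 2378, 2900]);


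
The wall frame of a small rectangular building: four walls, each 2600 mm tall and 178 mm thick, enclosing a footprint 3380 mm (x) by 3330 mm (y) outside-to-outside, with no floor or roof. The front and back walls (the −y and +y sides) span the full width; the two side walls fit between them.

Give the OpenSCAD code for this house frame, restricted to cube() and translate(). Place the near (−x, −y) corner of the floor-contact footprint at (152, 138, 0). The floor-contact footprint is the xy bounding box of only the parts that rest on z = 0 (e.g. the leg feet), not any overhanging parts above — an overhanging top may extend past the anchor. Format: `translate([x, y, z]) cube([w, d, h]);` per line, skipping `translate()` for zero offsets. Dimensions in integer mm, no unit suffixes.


translate([152, 138, 0]) cube([3380, 178, 2600]);
translate([152, 3290, 0]) cube([3380, 178, 2600]);
translate([152, 316, 0]) cube([178, 2974, 2600]);
translate([3354, 316, 0]) cube([178, 2974, 2600]);


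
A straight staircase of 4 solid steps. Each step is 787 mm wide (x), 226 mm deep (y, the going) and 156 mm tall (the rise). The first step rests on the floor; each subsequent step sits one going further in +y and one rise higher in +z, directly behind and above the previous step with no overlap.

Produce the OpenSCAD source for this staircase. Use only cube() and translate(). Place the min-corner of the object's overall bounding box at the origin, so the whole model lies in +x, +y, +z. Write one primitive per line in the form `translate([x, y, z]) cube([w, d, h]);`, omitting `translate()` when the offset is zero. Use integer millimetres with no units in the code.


cube([787, 226, 156]);
translate([0, 226, 156]) cube([787, 226, 156]);
translate([0, 452, 312]) cube([787, 226, 156]);
translate([0, 678, 468]) cube([787, 226, 156]);


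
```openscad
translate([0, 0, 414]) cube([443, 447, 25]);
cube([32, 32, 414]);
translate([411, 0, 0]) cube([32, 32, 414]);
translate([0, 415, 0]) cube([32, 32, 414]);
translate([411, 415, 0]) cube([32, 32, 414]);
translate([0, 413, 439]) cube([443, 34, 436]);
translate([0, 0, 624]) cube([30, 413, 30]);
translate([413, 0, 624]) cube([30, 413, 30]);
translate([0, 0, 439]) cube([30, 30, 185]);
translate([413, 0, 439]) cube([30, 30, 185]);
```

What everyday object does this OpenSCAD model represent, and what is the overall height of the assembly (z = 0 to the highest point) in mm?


A chair. The overall height is 875 mm.

A slab on four corner posts with a tall panel at the back — a chair. The seat slab sits at z = 414 with thickness 25, and the 436 mm backrest starts at the seat top, so the overall height is 414 + 25 + 436 = 875 mm.


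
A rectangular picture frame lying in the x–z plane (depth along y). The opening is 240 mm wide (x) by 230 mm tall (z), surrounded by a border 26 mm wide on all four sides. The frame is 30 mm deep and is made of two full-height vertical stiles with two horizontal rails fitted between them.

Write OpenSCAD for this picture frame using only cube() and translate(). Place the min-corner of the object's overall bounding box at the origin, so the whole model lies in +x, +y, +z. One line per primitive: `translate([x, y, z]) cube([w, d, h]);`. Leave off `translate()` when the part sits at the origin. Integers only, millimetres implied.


cube([26, 30, 282]);
translate([266, 0, 0]) cube([26, 30, 282]);
translate([26, 0, 0]) cube([240, 30, 26]);
translate([26, 0, 256]) cube([240, 30, 26]);


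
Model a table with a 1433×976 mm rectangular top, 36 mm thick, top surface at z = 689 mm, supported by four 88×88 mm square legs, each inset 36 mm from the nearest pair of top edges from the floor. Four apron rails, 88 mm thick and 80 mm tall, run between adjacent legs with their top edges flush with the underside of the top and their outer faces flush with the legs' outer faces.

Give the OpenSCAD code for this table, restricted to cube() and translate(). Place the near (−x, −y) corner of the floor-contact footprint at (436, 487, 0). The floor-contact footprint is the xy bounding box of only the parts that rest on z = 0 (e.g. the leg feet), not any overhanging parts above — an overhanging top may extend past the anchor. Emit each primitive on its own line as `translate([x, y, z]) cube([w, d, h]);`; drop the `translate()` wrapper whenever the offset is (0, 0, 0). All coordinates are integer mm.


translate([400, 451, 653]) cube([1433, 976, 36]);
translate([436, 487, 0]) cube([88, 88, 653]);
translate([1709, 487, 0]) cube([88, 88, 653]);
translate([436, 1303, 0]) cube([88, 88, 653]);
translate([1709, 1303, 0]) cube([88, 88, 653]);
translate([524, 487, 573]) cube([1185, 88, 80]);
translate([524, 1303, 573]) cube([1185, 88, 80]);
translate([436, 575, 573]) cube([88, 728, 80]);
translate([1709, 575, 573]) cube([88, 728, 80]);


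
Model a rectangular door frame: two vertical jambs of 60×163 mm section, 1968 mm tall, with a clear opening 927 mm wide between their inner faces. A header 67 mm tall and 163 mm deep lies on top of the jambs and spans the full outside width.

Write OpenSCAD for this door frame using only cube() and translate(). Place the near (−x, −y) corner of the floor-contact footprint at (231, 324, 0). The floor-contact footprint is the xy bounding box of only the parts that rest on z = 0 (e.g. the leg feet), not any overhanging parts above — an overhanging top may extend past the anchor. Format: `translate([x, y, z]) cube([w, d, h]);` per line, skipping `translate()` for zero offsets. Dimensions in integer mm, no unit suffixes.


translate([231, 324, 0]) cube([60, 163, 1968]);
translate([1218, 324, 0]) cube([60, 163, 1968]);
translate([231, 324, 1968]) cube([1047, 163, 67]);


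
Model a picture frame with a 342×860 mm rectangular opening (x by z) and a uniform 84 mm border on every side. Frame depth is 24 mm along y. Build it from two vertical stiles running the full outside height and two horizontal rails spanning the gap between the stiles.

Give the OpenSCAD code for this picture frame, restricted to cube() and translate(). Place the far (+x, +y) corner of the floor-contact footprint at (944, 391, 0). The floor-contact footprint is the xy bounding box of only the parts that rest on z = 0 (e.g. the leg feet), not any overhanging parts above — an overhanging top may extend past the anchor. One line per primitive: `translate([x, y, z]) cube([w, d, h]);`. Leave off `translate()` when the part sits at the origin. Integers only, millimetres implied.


translate([434, 367, 0]) cube([84, 24, 1028]);
translate([860, 367, 0]) cube([84, 24, 1028]);
translate([518, 367, 0]) cube([342, 24, 84]);
translate([518, 367, 944]) cube([342, 24, 84]);
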